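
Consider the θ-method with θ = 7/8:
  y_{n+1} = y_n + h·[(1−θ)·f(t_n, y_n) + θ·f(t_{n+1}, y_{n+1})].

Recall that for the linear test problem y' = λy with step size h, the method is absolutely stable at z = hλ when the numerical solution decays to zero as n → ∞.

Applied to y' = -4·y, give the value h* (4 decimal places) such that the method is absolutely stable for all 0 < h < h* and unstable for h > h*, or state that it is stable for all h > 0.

On y'=λy, z=hλ:
  y_{n+1} = y_n + z·[1/8·y_n + 7/8·y_{n+1}] ⇒ (1 − 7/8z)y_{n+1} = (1 + 1/8z)y_n
  R(z) = (1 + 1/8z)/(1 − 7/8z).

Solve |R(x)|<1 on ℝ⁻.
x=-1.43: |R|=0.3648
x=-2: |R|=0.2727
x=-10: |R|=0.0256
x=-100: |R|=0.1299
θ=7/8≥1/2 ⇒ |1+1/8x|<|1−7/8x| ∀x<0 ⇒ interval (−∞,0).

unbounded; (−∞, 0). Any h>0 works for λ=-4.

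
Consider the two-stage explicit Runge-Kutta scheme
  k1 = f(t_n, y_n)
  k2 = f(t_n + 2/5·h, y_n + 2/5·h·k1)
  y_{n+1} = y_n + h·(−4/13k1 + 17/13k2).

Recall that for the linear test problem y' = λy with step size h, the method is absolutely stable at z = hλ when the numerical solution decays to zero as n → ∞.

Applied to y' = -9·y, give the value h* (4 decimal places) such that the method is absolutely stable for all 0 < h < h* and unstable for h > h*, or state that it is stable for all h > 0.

On y'=λy, z=hλ:
  k1=λy_n ⇒ h·k1=z·y_n;  k2=λ(1+2/5z)y_n ⇒ h·k2=z(1+2/5z)y_n
  y_{n+1}/y_n = 1 − 4/13z + 17/13z(1+2/5z) = 1 + z + 34/65z²
  so R(z) = 1 + z + 34/65z².

Need |R(x)|<1, x<0.
x=-0.36: |R|=0.7078
R=1: x+34/65x²=0 ⇒ x=−65/34=-1.9118; min R=1−1/(4·34/65)=0.5221>−1
Confirm numerically:
  x=-1.328: |R|=0.59449 <1
  x=-1.103: |R|=0.53338 <1
  x=-0.880: |R|=0.52507 <1
  x=-0.835: |R|=0.52970 <1
  x=-2.484: |R|=1.74352 >1
  x=-2.308: |R|=1.47836 >1
So |R|<1 on (-1.9118, 0).

(-1.9118,0); λ=-9 ⇒ h* = (65/34)/9 = 0.2124.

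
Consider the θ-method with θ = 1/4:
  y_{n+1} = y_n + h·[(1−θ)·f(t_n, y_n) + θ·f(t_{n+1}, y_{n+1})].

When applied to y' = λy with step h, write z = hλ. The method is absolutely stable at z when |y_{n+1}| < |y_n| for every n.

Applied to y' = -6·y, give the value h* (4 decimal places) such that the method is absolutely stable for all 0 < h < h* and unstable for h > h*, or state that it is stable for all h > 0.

(-4.0000,0); λ=-6 ⇒ h* = (4)/6 = 0.6667.

With y'=λy (z=hλ):
  y_{n+1} = y_n + z·[3/4·y_n + 1/4·y_{n+1}] ⇒ (1 − 1/4z)y_{n+1} = (1 + 3/4z)y_n
  R(z) = (1 + 3/4z)/(1 − 1/4z).

Boundary: |R(x)|=1, x<0.
x=-1.7: |R|=0.1930
R=−1: 1+3/4x = −1+1/4x ⇒ -1/2x=2 ⇒ x=2/(-1/2)=-4.0000
Confirm numerically:
  x=-3.514: |R|=0.87064 <1
  x=-3.295: |R|=0.80672 <1
  x=-2.608: |R|=0.57869 <1
  x=-2.209: |R|=0.42310 <1
  x=-4.409: |R|=1.09728 >1
  x=-4.291: |R|=1.07020 >1
Stable set (-4.0000, 0).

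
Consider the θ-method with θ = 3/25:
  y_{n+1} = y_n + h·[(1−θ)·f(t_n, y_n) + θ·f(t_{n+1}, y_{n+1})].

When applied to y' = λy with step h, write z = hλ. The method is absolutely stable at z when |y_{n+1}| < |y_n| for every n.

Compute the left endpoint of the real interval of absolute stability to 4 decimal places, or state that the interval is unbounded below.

Set f=λy, z=hλ:
  y_{n+1} = y_n + z·[22/25·y_n + 3/25·y_{n+1}] ⇒ (1 − 3/25z)y_{n+1} = (1 + 22/25z)y_n
  Hence R(z) = (1 + 22/25z)/(1 − 3/25z).

Solve |R(x)|<1 on ℝ⁻.
x=-0.34: |R|=0.6733
R=−1: 1+22/25x = −1+3/25x ⇒ -19/25x=2 ⇒ x=2/(-19/25)=-2.6316
Confirm numerically:
  x=-1.966: |R|=0.59072 <1
  x=-1.559: |R|=0.31331 <1
  x=-1.473: |R|=0.25174 <1
  x=-1.170: |R|=0.02596 <1
  x=-3.051: |R|=1.23333 >1
  x=-2.968: |R|=1.18853 >1
So |R|<1 on (-2.6316, 0).

left endpoint -2.6316.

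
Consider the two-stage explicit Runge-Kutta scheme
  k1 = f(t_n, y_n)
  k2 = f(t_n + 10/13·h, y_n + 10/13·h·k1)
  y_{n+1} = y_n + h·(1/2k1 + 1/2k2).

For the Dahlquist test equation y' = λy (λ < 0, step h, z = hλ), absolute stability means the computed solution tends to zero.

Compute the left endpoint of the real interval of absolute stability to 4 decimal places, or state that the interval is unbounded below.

With y'=λy (z=hλ):
  k1=λy_n ⇒ h·k1=z·y_n;  k2=λ(1+10/13z)y_n ⇒ h·k2=z(1+10/13z)y_n
  y_{n+1}/y_n = 1 + 1/2z + 1/2z(1+10/13z) = 1 + z + 5/13z²
  so R(z) = 1 + z + 5/13z².

Boundary: |R(x)|=1, x<0.
x=-1.07: |R|=0.3703
R=1: x+5/13x²=0 ⇒ x=−13/5=-2.6000; min R=1−1/(4·5/13)=0.3500>−1
Confirm numerically:
  x=-1.419: |R|=0.35545 <1
  x=-1.105: |R|=0.36463 <1
  x=-1.074: |R|=0.36964 <1
  x=-3.004: |R|=1.46678 >1
  x=-2.998: |R|=1.45892 >1
  x=-2.694: |R|=1.09740 >1
Interval (-2.6000, 0).

z* = -2.6000.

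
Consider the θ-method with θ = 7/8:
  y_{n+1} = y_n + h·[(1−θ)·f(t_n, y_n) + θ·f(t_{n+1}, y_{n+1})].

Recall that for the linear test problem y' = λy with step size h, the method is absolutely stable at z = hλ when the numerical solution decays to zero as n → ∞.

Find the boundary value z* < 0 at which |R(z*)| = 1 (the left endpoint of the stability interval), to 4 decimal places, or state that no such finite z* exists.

(−∞, 0) — no finite endpoint.

Set f=λy, z=hλ:
  y_{n+1} = y_n + z·[1/8·y_n + 7/8·y_{n+1}] ⇒ (1 − 7/8z)y_{n+1} = (1 + 1/8z)y_n
  R(z) = (1 + 1/8z)/(1 − 7/8z).

Solve |R(x)|<1 on ℝ⁻.
x=-1.51: |R|=0.3495
x=-2: |R|=0.2727
x=-10: |R|=0.0256
x=-100: |R|=0.1299
θ=7/8≥1/2 ⇒ |1+1/8x|<|1−7/8x| ∀x<0 ⇒ interval (−∞,0).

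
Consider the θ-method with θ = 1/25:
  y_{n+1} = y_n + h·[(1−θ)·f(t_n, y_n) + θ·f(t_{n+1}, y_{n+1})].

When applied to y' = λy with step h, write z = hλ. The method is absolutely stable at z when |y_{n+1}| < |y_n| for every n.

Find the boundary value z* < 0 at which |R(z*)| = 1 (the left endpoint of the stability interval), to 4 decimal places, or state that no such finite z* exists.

On y'=λy, z=hλ:
  y_{n+1} = y_n + z·[24/25·y_n + 1/25·y_{n+1}] ⇒ (1 − 1/25z)y_{n+1} = (1 + 24/25z)y_n
  Hence R(z) = (1 + 24/25z)/(1 − 1/25z).

Solve |R(x)|<1 on ℝ⁻.
x=-0.81: |R|=0.2154
R=−1: 1+24/25x = −1+1/25x ⇒ -23/25x=2 ⇒ x=2/(-23/25)=-2.1739
Confirm numerically:
  x=-1.755: |R|=0.63988 <1
  x=-1.343: |R|=0.27453 <1
  x=-1.295: |R|=0.23122 <1
  x=-2.707: |R|=1.44252 >1
  x=-2.656: |R|=1.40093 >1
Stable set (-2.1739, 0).

left endpoint -2.1739.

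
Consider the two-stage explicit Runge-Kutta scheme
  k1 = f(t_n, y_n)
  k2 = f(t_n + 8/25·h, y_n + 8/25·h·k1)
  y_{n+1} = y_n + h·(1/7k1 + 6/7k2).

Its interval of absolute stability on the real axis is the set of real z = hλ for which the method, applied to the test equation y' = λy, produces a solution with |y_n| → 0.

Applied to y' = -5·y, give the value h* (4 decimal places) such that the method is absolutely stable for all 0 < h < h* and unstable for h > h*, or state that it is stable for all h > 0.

Set f=λy, z=hλ:
  k1=λy_n ⇒ h·k1=z·y_n;  k2=λ(1+8/25z)y_n ⇒ h·k2=z(1+8/25z)y_n
  y_{n+1}/y_n = 1 + 1/7z + 6/7z(1+8/25z) = 1 + z + 48/175z²
  Hence R(z) = 1 + z + 48/175z².

Boundary: |R(x)|=1, x<0.
x=-1.29: |R|=0.1664
R=1: x+48/175x²=0 ⇒ x=−175/48=-3.6458; min R=1−1/(4·48/175)=0.0885>−1
Confirm numerically:
  x=-3.609: |R|=0.96354 <1
  x=-3.284: |R|=0.67408 <1
  x=-2.821: |R|=0.36178 <1
  x=-2.787: |R|=0.34348 <1
  x=-4.148: |R|=1.57133 >1
  x=-3.805: |R|=1.16612 >1
So |R|<1 on (-3.6458, 0).

(-3.6458,0); λ=-5 ⇒ h* = (175/48)/5 = 0.7292.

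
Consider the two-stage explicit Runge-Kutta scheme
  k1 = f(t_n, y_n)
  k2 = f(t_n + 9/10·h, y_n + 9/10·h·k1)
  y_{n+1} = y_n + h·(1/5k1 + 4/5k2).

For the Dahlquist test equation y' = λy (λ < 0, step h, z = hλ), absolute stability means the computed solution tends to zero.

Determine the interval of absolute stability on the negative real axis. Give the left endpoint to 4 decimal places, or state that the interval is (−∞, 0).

On y'=λy, z=hλ:
  k1=λy_n ⇒ h·k1=z·y_n;  k2=λ(1+9/10z)y_n ⇒ h·k2=z(1+9/10z)y_n
  y_{n+1}/y_n = 1 + 1/5z + 4/5z(1+9/10z) = 1 + z + 18/25z²
  Hence R(z) = 1 + z + 18/25z².

Boundary: |R(x)|=1, x<0.
x=-0.78: |R|=0.6580
R=1: x+18/25x²=0 ⇒ x=−25/18=-1.3889; min R=1−1/(4·18/25)=0.6528>−1
Confirm numerically:
  x=-1.150: |R|=0.80220 <1
  x=-1.009: |R|=0.72402 <1
  x=-0.859: |R|=0.67227 <1
  x=-0.585: |R|=0.66140 <1
  x=-1.976: |R|=1.83529 >1
  x=-1.724: |R|=1.41597 >1
  x=-1.583: |R|=1.22124 >1
Interval (-1.3889, 0).

z∈(-1.3889,0).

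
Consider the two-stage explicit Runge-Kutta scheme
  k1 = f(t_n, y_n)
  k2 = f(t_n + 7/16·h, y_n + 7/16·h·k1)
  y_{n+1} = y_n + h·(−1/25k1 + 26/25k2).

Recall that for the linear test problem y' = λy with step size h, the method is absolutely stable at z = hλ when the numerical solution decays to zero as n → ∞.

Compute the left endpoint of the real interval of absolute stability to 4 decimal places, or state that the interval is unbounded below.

z* = -2.1978.

Test eqn y'=λy, z=hλ:
  k1=λy_n ⇒ h·k1=z·y_n;  k2=λ(1+7/16z)y_n ⇒ h·k2=z(1+7/16z)y_n
  y_{n+1}/y_n = 1 − 1/25z + 26/25z(1+7/16z) = 1 + z + 91/200z²
  Hence R(z) = 1 + z + 91/200z².

Find x<0 with |R(x)|<1.
x=-1: |R|=0.4550
R=1: x+91/200x²=0 ⇒ x=−200/91=-2.1978; min R=1−1/(4·91/200)=0.4505>−1
Confirm numerically:
  x=-2.093: |R|=0.90020 <1
  x=-1.548: |R|=0.54232 <1
  x=-1.023: |R|=0.45317 <1
  x=-2.610: |R|=1.48951 >1
  x=-2.606: |R|=1.48401 >1
  x=-2.466: |R|=1.30093 >1
Interval (-2.1978, 0).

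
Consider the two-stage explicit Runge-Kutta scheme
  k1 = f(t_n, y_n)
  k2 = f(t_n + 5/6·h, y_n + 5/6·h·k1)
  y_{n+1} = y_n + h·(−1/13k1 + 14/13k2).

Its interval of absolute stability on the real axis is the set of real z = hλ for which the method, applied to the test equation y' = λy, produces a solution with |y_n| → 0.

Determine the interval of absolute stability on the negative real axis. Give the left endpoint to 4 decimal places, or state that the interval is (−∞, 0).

z∈(-1.1143,0).

Set f=λy, z=hλ:
  k1=λy_n ⇒ h·k1=z·y_n;  k2=λ(1+5/6z)y_n ⇒ h·k2=z(1+5/6z)y_n
  y_{n+1}/y_n = 1 − 1/13z + 14/13z(1+5/6z) = 1 + z + 35/39z²
  ⇒ R(z) = 1 + z + 35/39z².

Need |R(x)|<1, x<0.
x=-0.57: |R|=0.7216
R=1: x+35/39x²=0 ⇒ x=−39/35=-1.1143; min R=1−1/(4·35/39)=0.7214>−1
Confirm numerically:
  x=-0.900: |R|=0.82692 <1
  x=-0.736: |R|=0.75014 <1
  x=-0.687: |R|=0.73656 <1
  x=-0.594: |R|=0.72265 <1
  x=-1.617: |R|=1.72952 >1
  x=-1.559: |R|=1.62220 >1
Interval (-1.1143, 0).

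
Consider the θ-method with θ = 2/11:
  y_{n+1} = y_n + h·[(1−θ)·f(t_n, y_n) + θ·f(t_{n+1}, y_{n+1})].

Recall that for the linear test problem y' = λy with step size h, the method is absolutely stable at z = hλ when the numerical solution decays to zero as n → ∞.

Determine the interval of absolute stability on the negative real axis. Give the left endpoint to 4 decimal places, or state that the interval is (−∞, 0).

(-3.1429, 0).

Set f=λy, z=hλ:
  y_{n+1} = y_n + z·[9/11·y_n + 2/11·y_{n+1}] ⇒ (1 − 2/11z)y_{n+1} = (1 + 9/11z)y_n
  R(z) = (1 + 9/11z)/(1 − 2/11z).

Find x<0 with |R(x)|<1.
x=-1.17: |R|=0.0352
R=−1: 1+9/11x = −1+2/11x ⇒ -7/11x=2 ⇒ x=2/(-7/11)=-3.1429
Confirm numerically:
  x=-2.900: |R|=0.89881 <1
  x=-2.377: |R|=0.65971 <1
  x=-1.929: |R|=0.42812 <1
  x=-1.657: |R|=0.27337 <1
  x=-3.743: |R|=1.22725 >1
  x=-3.579: |R|=1.16814 >1
  x=-3.309: |R|=1.06601 >1
Stable set (-3.1429, 0).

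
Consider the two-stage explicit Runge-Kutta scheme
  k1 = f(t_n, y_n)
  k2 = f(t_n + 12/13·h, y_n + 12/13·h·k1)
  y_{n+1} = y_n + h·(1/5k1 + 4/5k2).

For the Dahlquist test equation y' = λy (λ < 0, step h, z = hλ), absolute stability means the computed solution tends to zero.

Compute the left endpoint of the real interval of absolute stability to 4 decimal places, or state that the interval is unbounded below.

left endpoint -1.3542.

Set f=λy, z=hλ:
  k1=λy_n ⇒ h·k1=z·y_n;  k2=λ(1+12/13z)y_n ⇒ h·k2=z(1+12/13z)y_n
  y_{n+1}/y_n = 1 + 1/5z + 4/5z(1+12/13z) = 1 + z + 48/65z²
  Hence R(z) = 1 + z + 48/65z².

Find x<0 with |R(x)|<1.
x=-1.51: |R|=1.1738
R=1: x+48/65x²=0 ⇒ x=−65/48=-1.3542; min R=1−1/(4·48/65)=0.6615>−1
Confirm numerically:
  x=-1.019: |R|=0.74779 <1
  x=-1.015: |R|=0.74578 <1
  x=-0.689: |R|=0.66156 <1
  x=-0.543: |R|=0.67473 <1
  x=-1.920: |R|=1.80226 >1
  x=-1.801: |R|=1.59427 >1
  x=-1.794: |R|=1.58269 >1
Interval (-1.3542, 0).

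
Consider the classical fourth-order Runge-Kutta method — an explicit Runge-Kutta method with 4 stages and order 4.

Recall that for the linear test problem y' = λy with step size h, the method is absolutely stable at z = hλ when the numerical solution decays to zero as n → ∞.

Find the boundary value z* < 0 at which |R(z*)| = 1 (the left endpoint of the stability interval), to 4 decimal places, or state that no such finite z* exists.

On y'=λy, z=hλ:
  order 4, 4-stage ⇒ R(z)=1+z+z^2/2+z^3/6+z^4/24
  (e.g. R(-1.15)=0.33065, |R|=0.33065)

Need |R(x)|<1, x<0.
x=-1.15: |R|=0.3306
|R(-2.94)|=1.2594 |R(-2.62)|=0.7781 |R(-1.08)|=0.3499
Bisect:
  x_lo=-3.6376 |R|=3.2517  x_hi=-0.1365 |R|=0.8724
  mid=-1.88705 |R|=0.30183 →hi
  mid=-2.76233 |R|=0.96593 →hi
  mid=-3.19997 |R|=1.82767 →lo
  mid=-2.98115 |R|=1.33775 →lo
  mid=-2.87174 |R|=1.13836 →lo
  mid=-2.81704 |R|=1.04892 →lo
  mid=-2.78968 |R|=1.00664 →lo
  ...
  [-2.78541,-2.78520] ⇒ x*=-2.7853
Stable set (-2.7853, 0).

left endpoint -2.7853.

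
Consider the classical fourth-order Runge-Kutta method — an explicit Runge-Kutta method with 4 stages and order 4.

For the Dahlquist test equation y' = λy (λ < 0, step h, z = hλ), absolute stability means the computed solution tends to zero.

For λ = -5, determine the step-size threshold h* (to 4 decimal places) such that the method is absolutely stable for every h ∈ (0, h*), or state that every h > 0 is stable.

On y'=λy, z=hλ:
  order 4, 4-stage ⇒ R(z)=1+z+z^2/2+z^3/6+z^4/24
  (e.g. R(-0.86)=0.42658, |R|=0.42658)

Find x<0 with |R(x)|<1.
x=-0.86: |R|=0.4266
|R(-2.66)|=0.8270 |R(-1.7)|=0.2742 |R(-1.05)|=0.3590
Bisect:
  x_lo=-3.1306 |R|=1.6583  x_hi=-0.1409 |R|=0.8686
  mid=-1.63574 |R|=0.27093 →hi
  mid=-2.38317 |R|=0.54474 →hi
  mid=-2.75688 |R|=0.95800 →hi
  mid=-2.94374 |R|=1.26637 →lo
  mid=-2.85031 |R|=1.10253 →lo
  mid=-2.80360 |R|=1.02795 →lo
  mid=-2.78024 |R|=0.99241 →hi
  mid=-2.79192 |R|=1.01003 →lo
  mid=-2.78608 |R|=1.00118 →lo
  mid=-2.78316 |R|=0.99679 →hi
  ...
  [-2.78535,-2.78517] ⇒ x*=-2.7853
Stable set (-2.7853, 0).

(-2.7853,0); λ=-5 ⇒ h* = 0.5571.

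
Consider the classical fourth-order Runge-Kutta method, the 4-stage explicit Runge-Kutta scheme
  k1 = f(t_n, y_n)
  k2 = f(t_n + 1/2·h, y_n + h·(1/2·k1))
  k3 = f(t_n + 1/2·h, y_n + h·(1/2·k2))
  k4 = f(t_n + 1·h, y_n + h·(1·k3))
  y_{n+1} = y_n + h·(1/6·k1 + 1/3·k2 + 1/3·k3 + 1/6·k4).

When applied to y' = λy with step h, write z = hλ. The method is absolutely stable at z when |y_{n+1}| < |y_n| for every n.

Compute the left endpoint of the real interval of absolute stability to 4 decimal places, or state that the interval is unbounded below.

left endpoint -2.7853.

On y'=λy, z=hλ:
  order 4, 4-stage ⇒ R(z)=1+z+z^2/2+z^3/6+z^4/24
  (e.g. R(-0.47)=0.62518, |R|=0.62518)

Boundary: |R(x)|=1, x<0.
x=-0.47: |R|=0.6252
|R(-2.98)|=1.3355 |R(-1.2)|=0.3184 |R(-0.57)|=0.5660
Bisect:
  x_lo=-3.4902 |R|=2.6975  x_hi=-0.2099 |R|=0.8107
  mid=-1.85005 |R|=0.29405 →hi
  mid=-2.67013 |R|=0.83981 →hi
  mid=-3.08017 |R|=1.54354 →lo
  mid=-2.87515 |R|=1.14414 →lo
  mid=-2.77264 |R|=0.98109 →hi
  mid=-2.82389 |R|=1.05977 →lo
  mid=-2.79827 |R|=1.01973 →lo
  mid=-2.78545 |R|=1.00024 →lo
  mid=-2.77905 |R|=0.99062 →hi
  ...
  [-2.78545,-2.78525] ⇒ x*=-2.7853
Stable set (-2.7853, 0).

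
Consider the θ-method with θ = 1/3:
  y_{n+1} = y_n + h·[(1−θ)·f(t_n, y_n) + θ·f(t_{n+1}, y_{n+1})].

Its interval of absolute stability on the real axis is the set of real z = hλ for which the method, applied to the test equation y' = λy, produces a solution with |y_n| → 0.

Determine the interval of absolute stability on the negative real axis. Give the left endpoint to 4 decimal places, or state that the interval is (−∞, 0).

z∈(-6.0000,0).

Test eqn y'=λy, z=hλ:
  y_{n+1} = y_n + z·[2/3·y_n + 1/3·y_{n+1}] ⇒ (1 − 1/3z)y_{n+1} = (1 + 2/3z)y_n
  R(z) = (1 + 2/3z)/(1 − 1/3z).

Boundary: |R(x)|=1, x<0.
x=-1.25: |R|=0.1176
R=−1: 1+2/3x = −1+1/3x ⇒ -1/3x=2 ⇒ x=2/(-1/3)=-6.0000
Confirm numerically:
  x=-5.873: |R|=0.98569 <1
  x=-3.466: |R|=0.60810 <1
  x=-3.107: |R|=0.52628 <1
  x=-6.590: |R|=1.06152 >1
  x=-6.394: |R|=1.04194 >1
  x=-6.263: |R|=1.02839 >1
Stable set (-6.0000, 0).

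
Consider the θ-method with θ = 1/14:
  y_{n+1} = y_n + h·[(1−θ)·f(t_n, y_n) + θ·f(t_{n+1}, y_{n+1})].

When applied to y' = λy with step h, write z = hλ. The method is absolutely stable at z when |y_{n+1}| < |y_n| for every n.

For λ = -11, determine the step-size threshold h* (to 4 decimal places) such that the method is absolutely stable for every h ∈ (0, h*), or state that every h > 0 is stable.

(-2.3333,0); λ=-11 ⇒ h* = (7/3)/11 = 0.2121.

With y'=λy (z=hλ):
  y_{n+1} = y_n + z·[13/14·y_n + 1/14·y_{n+1}] ⇒ (1 − 1/14z)y_{n+1} = (1 + 13/14z)y_n
  Hence R(z) = (1 + 13/14z)/(1 − 1/14z).

Find x<0 with |R(x)|<1.
x=-1.75: |R|=0.5556
R=−1: 1+13/14x = −1+1/14x ⇒ -6/7x=2 ⇒ x=2/(-6/7)=-2.3333
Confirm numerically:
  x=-2.222: |R|=0.91764 <1
  x=-1.937: |R|=0.70157 <1
  x=-1.816: |R|=0.60749 <1
  x=-1.597: |R|=0.43348 <1
  x=-2.658: |R|=1.23388 >1
  x=-2.543: |R|=1.15209 >1
  x=-2.377: |R|=1.03200 >1
So |R|<1 on (-2.3333, 0).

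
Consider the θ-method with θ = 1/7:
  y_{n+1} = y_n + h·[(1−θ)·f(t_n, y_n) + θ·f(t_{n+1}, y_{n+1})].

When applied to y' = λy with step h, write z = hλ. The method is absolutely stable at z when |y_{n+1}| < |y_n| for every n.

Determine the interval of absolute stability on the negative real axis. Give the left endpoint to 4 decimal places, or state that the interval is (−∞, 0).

z∈(-2.8000,0).

With y'=λy (z=hλ):
  y_{n+1} = y_n + z·[6/7·y_n + 1/7·y_{n+1}] ⇒ (1 − 1/7z)y_{n+1} = (1 + 6/7z)y_n
  ⇒ R(z) = (1 + 6/7z)/(1 − 1/7z).

Boundary: |R(x)|=1, x<0.
x=-0.9: |R|=0.2025
R=−1: 1+6/7x = −1+1/7x ⇒ -5/7x=2 ⇒ x=2/(-5/7)=-2.8000
Confirm numerically:
  x=-1.785: |R|=0.42231 <1
  x=-1.589: |R|=0.29503 <1
  x=-1.451: |R|=0.20187 <1
  x=-3.250: |R|=1.21951 >1
  x=-3.074: |R|=1.13599 >1
Stable set (-2.8000, 0).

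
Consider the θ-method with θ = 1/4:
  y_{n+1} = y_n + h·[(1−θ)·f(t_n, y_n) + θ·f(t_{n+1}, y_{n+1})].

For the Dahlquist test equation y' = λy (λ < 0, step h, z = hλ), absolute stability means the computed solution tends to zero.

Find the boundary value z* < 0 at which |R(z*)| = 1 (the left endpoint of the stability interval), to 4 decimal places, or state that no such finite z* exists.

On y'=λy, z=hλ:
  y_{n+1} = y_n + z·[3/4·y_n + 1/4·y_{n+1}] ⇒ (1 − 1/4z)y_{n+1} = (1 + 3/4z)y_n
  ⇒ R(z) = (1 + 3/4z)/(1 − 1/4z).

Find x<0 with |R(x)|<1.
x=-0.67: |R|=0.4261
R=−1: 1+3/4x = −1+1/4x ⇒ -1/2x=2 ⇒ x=2/(-1/2)=-4.0000
Confirm numerically:
  x=-2.926: |R|=0.68986 <1
  x=-2.794: |R|=0.64498 <1
  x=-1.952: |R|=0.31183 <1
  x=-4.388: |R|=1.09251 >1
  x=-4.359: |R|=1.08590 >1
So |R|<1 on (-4.0000, 0).

left endpoint -4.0000.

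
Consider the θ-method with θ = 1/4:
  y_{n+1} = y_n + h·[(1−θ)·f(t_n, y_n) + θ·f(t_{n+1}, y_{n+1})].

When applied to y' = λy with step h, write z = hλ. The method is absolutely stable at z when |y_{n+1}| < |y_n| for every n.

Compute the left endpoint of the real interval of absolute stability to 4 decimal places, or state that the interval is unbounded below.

On y'=λy, z=hλ:
  y_{n+1} = y_n + z·[3/4·y_n + 1/4·y_{n+1}] ⇒ (1 − 1/4z)y_{n+1} = (1 + 3/4z)y_n
  so R(z) = (1 + 3/4z)/(1 − 1/4z).

Find x<0 with |R(x)|<1.
x=-1.32: |R|=0.0075
R=−1: 1+3/4x = −1+1/4x ⇒ -1/2x=2 ⇒ x=2/(-1/2)=-4.0000
Confirm numerically:
  x=-2.571: |R|=0.56506 <1
  x=-2.348: |R|=0.47952 <1
  x=-2.137: |R|=0.39286 <1
  x=-2.039: |R|=0.35055 <1
  x=-4.430: |R|=1.10202 >1
  x=-4.389: |R|=1.09274 >1
  x=-4.293: |R|=1.07066 >1
Interval (-4.0000, 0).

left endpoint -4.0000.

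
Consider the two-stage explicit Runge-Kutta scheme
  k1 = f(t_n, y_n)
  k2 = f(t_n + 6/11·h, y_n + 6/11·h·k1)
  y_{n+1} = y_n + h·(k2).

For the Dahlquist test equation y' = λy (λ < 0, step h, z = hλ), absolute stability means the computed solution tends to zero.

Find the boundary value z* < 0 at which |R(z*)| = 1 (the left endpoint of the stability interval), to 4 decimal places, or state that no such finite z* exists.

Test eqn y'=λy, z=hλ:
  k1=λy_n ⇒ h·k1=z·y_n;  k2=λ(1+6/11z)y_n ⇒ h·k2=z(1+6/11z)y_n
  y_{n+1}/y_n = 1 + z(1+6/11z) = 1 + z + 6/11z²
  so R(z) = 1 + z + 6/11z².

Need |R(x)|<1, x<0.
x=-1.48: |R|=0.7148
R=1: x+6/11x²=0 ⇒ x=−11/6=-1.8333; min R=1−1/(4·6/11)=0.5417>−1
Confirm numerically:
  x=-1.662: |R|=0.84468 <1
  x=-1.530: |R|=0.74685 <1
  x=-1.261: |R|=0.60634 <1
  x=-2.352: |R|=1.66540 >1
  x=-2.040: |R|=1.22996 >1
Interval (-1.8333, 0).

left endpoint -1.8333.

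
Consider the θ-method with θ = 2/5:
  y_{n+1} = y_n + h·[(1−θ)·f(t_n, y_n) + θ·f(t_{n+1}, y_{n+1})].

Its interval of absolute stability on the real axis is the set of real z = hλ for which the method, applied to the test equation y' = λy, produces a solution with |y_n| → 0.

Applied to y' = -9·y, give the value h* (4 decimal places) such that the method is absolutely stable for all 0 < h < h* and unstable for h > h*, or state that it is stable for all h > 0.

With y'=λy (z=hλ):
  y_{n+1} = y_n + z·[3/5·y_n + 2/5·y_{n+1}] ⇒ (1 − 2/5z)y_{n+1} = (1 + 3/5z)y_n
  R(z) = (1 + 3/5z)/(1 − 2/5z).

Solve |R(x)|<1 on ℝ⁻.
x=-1.17: |R|=0.2030
R=−1: 1+3/5x = −1+2/5x ⇒ -1/5x=2 ⇒ x=2/(-1/5)=-10.0000
Confirm numerically:
  x=-9.942: |R|=0.99767 <1
  x=-7.960: |R|=0.90249 <1
  x=-5.397: |R|=0.70856 <1
  x=-4.788: |R|=0.64243 <1
  x=-10.368: |R|=1.01430 >1
  x=-10.246: |R|=1.00965 >1
  x=-10.057: |R|=1.00227 >1
Interval (-10.0000, 0).

(-10.0000,0); λ=-9 ⇒ h* = (10)/9 = 1.1111.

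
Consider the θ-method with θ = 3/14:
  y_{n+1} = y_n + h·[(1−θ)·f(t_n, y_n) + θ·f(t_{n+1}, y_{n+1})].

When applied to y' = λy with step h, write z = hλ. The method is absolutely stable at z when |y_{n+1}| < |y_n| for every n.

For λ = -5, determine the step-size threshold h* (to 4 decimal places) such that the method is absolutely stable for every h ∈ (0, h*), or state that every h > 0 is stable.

Set f=λy, z=hλ:
  y_{n+1} = y_n + z·[11/14·y_n + 3/14·y_{n+1}] ⇒ (1 − 3/14z)y_{n+1} = (1 + 11/14z)y_n
  so R(z) = (1 + 11/14z)/(1 − 3/14z).

Boundary: |R(x)|=1, x<0.
x=-1.05: |R|=0.1429
R=−1: 1+11/14x = −1+3/14x ⇒ -4/7x=2 ⇒ x=2/(-4/7)=-3.5000
Confirm numerically:
  x=-3.373: |R|=0.95788 <1
  x=-3.338: |R|=0.94603 <1
  x=-3.081: |R|=0.85578 <1
  x=-1.751: |R|=0.27326 <1
  x=-3.879: |R|=1.11827 >1
  x=-3.664: |R|=1.05250 >1
  x=-3.571: |R|=1.02298 >1
So |R|<1 on (-3.5000, 0).

(-3.5000,0); λ=-5 ⇒ h* = (7/2)/5 = 0.7000.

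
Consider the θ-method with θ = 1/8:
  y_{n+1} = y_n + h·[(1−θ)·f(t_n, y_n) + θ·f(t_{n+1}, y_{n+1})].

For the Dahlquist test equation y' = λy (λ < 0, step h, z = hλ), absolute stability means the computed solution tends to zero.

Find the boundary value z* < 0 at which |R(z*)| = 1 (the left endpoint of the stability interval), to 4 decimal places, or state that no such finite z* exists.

Test eqn y'=λy, z=hλ:
  y_{n+1} = y_n + z·[7/8·y_n + 1/8·y_{n+1}] ⇒ (1 − 1/8z)y_{n+1} = (1 + 7/8z)y_n
  R(z) = (1 + 7/8z)/(1 − 1/8z).

Need |R(x)|<1, x<0.
x=-0.93: |R|=0.1669
R=−1: 1+7/8x = −1+1/8x ⇒ -3/4x=2 ⇒ x=2/(-3/4)=-2.6667
Confirm numerically:
  x=-1.880: |R|=0.52227 <1
  x=-1.312: |R|=0.12715 <1
  x=-1.243: |R|=0.07584 <1
  x=-3.097: |R|=1.23268 >1
  x=-3.067: |R|=1.21704 >1
Stable set (-2.6667, 0).

z* = -2.6667.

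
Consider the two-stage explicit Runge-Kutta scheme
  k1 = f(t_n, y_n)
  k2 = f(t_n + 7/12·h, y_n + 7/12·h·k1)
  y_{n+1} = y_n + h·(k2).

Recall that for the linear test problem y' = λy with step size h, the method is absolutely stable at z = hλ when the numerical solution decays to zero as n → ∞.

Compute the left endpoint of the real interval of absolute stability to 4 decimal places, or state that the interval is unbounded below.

Test eqn y'=λy, z=hλ:
  k1=λy_n ⇒ h·k1=z·y_n;  k2=λ(1+7/12z)y_n ⇒ h·k2=z(1+7/12z)y_n
  y_{n+1}/y_n = 1 + z(1+7/12z) = 1 + z + 7/12z²
  Hence R(z) = 1 + z + 7/12z².

Find x<0 with |R(x)|<1.
x=-1.13: |R|=0.6149
R=1: x+7/12x²=0 ⇒ x=−12/7=-1.7143; min R=1−1/(4·7/12)=0.5714>−1
Confirm numerically:
  x=-1.590: |R|=0.88473 <1
  x=-0.862: |R|=0.57144 <1
  x=-0.764: |R|=0.57649 <1
  x=-2.238: |R|=1.68371 >1
  x=-2.191: |R|=1.60928 >1
Stable set (-1.7143, 0).

z* = -1.7143.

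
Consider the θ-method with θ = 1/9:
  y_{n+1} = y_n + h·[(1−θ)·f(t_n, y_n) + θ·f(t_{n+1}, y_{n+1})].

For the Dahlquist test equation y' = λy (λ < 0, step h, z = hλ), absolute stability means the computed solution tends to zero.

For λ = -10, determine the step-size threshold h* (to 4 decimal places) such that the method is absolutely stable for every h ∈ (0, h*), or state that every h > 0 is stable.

(-2.5714,0); λ=-10 ⇒ h* = (18/7)/10 = 0.2571.

With y'=λy (z=hλ):
  y_{n+1} = y_n + z·[8/9·y_n + 1/9·y_{n+1}] ⇒ (1 − 1/9z)y_{n+1} = (1 + 8/9z)y_n
  R(z) = (1 + 8/9z)/(1 − 1/9z).

Need |R(x)|<1, x<0.
x=-0.56: |R|=0.4728
R=−1: 1+8/9x = −1+1/9x ⇒ -7/9x=2 ⇒ x=2/(-7/9)=-2.5714
Confirm numerically:
  x=-2.311: |R|=0.83883 <1
  x=-1.801: |R|=0.50069 <1
  x=-1.714: |R|=0.43980 <1
  x=-2.952: |R|=1.22289 >1
  x=-2.706: |R|=1.08047 >1
Interval (-2.5714, 0).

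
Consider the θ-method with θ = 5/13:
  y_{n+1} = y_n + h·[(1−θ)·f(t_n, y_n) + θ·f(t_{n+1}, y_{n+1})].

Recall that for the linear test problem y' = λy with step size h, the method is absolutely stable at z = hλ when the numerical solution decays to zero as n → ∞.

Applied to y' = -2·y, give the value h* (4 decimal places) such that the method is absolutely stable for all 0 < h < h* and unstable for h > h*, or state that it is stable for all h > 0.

(-8.6667,0); λ=-2 ⇒ h* = (26/3)/2 = 4.3333.

Test eqn y'=λy, z=hλ:
  y_{n+1} = y_n + z·[8/13·y_n + 5/13·y_{n+1}] ⇒ (1 − 5/13z)y_{n+1} = (1 + 8/13z)y_n
  so R(z) = (1 + 8/13z)/(1 − 5/13z).

Boundary: |R(x)|=1, x<0.
x=-0.33: |R|=0.7072
R=−1: 1+8/13x = −1+5/13x ⇒ -3/13x=2 ⇒ x=2/(-3/13)=-8.6667
Confirm numerically:
  x=-6.931: |R|=0.89074 <1
  x=-5.967: |R|=0.81093 <1
  x=-3.971: |R|=0.57124 <1
  x=-3.491: |R|=0.49017 <1
  x=-9.084: |R|=1.02143 >1
  x=-8.708: |R|=1.00219 >1
So |R|<1 on (-8.6667, 0).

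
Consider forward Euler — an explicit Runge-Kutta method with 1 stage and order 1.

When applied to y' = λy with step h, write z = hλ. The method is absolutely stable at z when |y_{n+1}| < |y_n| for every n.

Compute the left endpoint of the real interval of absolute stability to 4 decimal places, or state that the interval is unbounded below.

On y'=λy, z=hλ:
  order 1, 1-stage ⇒ R(z)=1+z
  (e.g. R(-0.77)=0.23000, |R|=0.23000)

Find x<0 with |R(x)|<1.
x=-0.77: |R|=0.2300
|R(-2.4)|=1.4000 |R(-2.29)|=1.2900 |R(-1.73)|=0.7300
Bisect:
  x_lo=-2.5003 |R|=1.5003  x_hi=-0.0535 |R|=0.9465
  mid=-1.27691 |R|=0.27691 →hi
  mid=-1.88860 |R|=0.88860 →hi
  mid=-2.19444 |R|=1.19444 →lo
  mid=-2.04152 |R|=1.04152 →lo
  mid=-1.96506 |R|=0.96506 →hi
  mid=-2.00329 |R|=1.00329 →lo
  mid=-1.98418 |R|=0.98418 →hi
  ...
  [-2.00001,-1.99986] ⇒ x*=-2.0000
So |R|<1 on (-2.0000, 0).

z* = -2.0000.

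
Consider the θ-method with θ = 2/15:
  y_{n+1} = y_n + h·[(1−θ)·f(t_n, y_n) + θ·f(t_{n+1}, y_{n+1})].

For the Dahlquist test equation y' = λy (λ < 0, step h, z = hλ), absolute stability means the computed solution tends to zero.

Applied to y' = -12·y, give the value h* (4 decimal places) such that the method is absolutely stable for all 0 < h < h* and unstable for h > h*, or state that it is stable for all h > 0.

With y'=λy (z=hλ):
  y_{n+1} = y_n + z·[13/15·y_n + 2/15·y_{n+1}] ⇒ (1 − 2/15z)y_{n+1} = (1 + 13/15z)y_n
  so R(z) = (1 + 13/15z)/(1 − 2/15z).

Solve |R(x)|<1 on ℝ⁻.
x=-1.02: |R|=0.1021
R=−1: 1+13/15x = −1+2/15x ⇒ -11/15x=2 ⇒ x=2/(-11/15)=-2.7273
Confirm numerically:
  x=-2.678: |R|=0.97337 <1
  x=-2.517: |R|=0.88455 <1
  x=-1.649: |R|=0.35179 <1
  x=-3.212: |R|=1.24888 >1
  x=-3.044: |R|=1.16521 >1
  x=-3.001: |R|=1.14337 >1
Stable set (-2.7273, 0).

(-2.7273,0); λ=-12 ⇒ h* = (30/11)/12 = 0.2273.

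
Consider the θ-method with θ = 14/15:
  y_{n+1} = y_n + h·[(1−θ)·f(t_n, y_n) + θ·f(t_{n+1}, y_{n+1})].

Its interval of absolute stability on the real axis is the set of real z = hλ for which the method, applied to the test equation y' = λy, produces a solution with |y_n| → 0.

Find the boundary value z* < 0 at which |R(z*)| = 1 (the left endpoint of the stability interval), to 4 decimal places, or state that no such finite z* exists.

unbounded; (−∞, 0).

On y'=λy, z=hλ:
  y_{n+1} = y_n + z·[1/15·y_n + 14/15·y_{n+1}] ⇒ (1 − 14/15z)y_{n+1} = (1 + 1/15z)y_n
  ⇒ R(z) = (1 + 1/15z)/(1 − 14/15z).

Boundary: |R(x)|=1, x<0.
x=-1.27: |R|=0.4189
x=-2: |R|=0.3023
x=-10: |R|=0.0323
x=-100: |R|=0.0601
θ=14/15≥1/2 ⇒ |1+1/15x|<|1−14/15x| ∀x<0 ⇒ stable on all of ℝ⁻.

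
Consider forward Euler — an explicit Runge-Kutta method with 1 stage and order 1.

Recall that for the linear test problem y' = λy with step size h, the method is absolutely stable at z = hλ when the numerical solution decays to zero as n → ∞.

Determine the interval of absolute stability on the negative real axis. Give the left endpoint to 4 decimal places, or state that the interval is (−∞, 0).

On y'=λy, z=hλ:
  order 1, 1-stage ⇒ R(z)=1+z
  (e.g. R(-1.77)=-0.77000, |R|=0.77000)

Need |R(x)|<1, x<0.
x=-1.77: |R|=0.7700
|R(-2.13)|=1.1300 |R(-1.39)|=0.3900 |R(-0.63)|=0.3700
Bisect:
  x_lo=-2.8853 |R|=1.8853  x_hi=-0.3514 |R|=0.6486
  mid=-1.61838 |R|=0.61838 →hi
  mid=-2.25184 |R|=1.25184 →lo
  mid=-1.93511 |R|=0.93511 →hi
  mid=-2.09348 |R|=1.09348 →lo
  mid=-2.01429 |R|=1.01429 →lo
  mid=-1.97470 |R|=0.97470 →hi
  mid=-1.99450 |R|=0.99450 →hi
  mid=-2.00440 |R|=1.00440 →lo
  mid=-1.99945 |R|=0.99945 →hi
  ...
  [-2.00007,-1.99991] ⇒ x*=-2.0000
Stable set (-2.0000, 0).

(-2.0000, 0).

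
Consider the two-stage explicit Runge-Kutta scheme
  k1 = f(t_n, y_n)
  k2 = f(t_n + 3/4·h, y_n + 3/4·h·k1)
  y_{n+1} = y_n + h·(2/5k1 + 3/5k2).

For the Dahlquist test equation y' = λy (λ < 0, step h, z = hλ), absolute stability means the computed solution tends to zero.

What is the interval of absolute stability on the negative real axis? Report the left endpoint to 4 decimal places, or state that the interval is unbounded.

Test eqn y'=λy, z=hλ:
  k1=λy_n ⇒ h·k1=z·y_n;  k2=λ(1+3/4z)y_n ⇒ h·k2=z(1+3/4z)y_n
  y_{n+1}/y_n = 1 + 2/5z + 3/5z(1+3/4z) = 1 + z + 9/20z²
  so R(z) = 1 + z + 9/20z².

Solve |R(x)|<1 on ℝ⁻.
x=-0.65: |R|=0.5401
R=1: x+9/20x²=0 ⇒ x=−20/9=-2.2222; min R=1−1/(4·9/20)=0.4444>−1
Confirm numerically:
  x=-2.186: |R|=0.96437 <1
  x=-2.172: |R|=0.95091 <1
  x=-1.511: |R|=0.51640 <1
  x=-2.570: |R|=1.40220 >1
  x=-2.375: |R|=1.16328 >1
So |R|<1 on (-2.2222, 0).

(-2.2222, 0).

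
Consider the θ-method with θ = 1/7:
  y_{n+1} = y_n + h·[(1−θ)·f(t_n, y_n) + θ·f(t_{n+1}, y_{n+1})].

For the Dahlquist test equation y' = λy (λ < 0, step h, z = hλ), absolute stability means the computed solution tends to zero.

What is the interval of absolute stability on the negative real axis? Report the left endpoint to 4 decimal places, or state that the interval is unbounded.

On y'=λy, z=hλ:
  y_{n+1} = y_n + z·[6/7·y_n + 1/7·y_{n+1}] ⇒ (1 − 1/7z)y_{n+1} = (1 + 6/7z)y_n
  R(z) = (1 + 6/7z)/(1 − 1/7z).

Find x<0 with |R(x)|<1.
x=-0.86: |R|=0.2341
R=−1: 1+6/7x = −1+1/7x ⇒ -5/7x=2 ⇒ x=2/(-5/7)=-2.8000
Confirm numerically:
  x=-2.687: |R|=0.94167 <1
  x=-2.512: |R|=0.84861 <1
  x=-1.157: |R|=0.00711 <1
  x=-3.096: |R|=1.14659 >1
  x=-3.065: |R|=1.13164 >1
So |R|<1 on (-2.8000, 0).

z∈(-2.8000,0).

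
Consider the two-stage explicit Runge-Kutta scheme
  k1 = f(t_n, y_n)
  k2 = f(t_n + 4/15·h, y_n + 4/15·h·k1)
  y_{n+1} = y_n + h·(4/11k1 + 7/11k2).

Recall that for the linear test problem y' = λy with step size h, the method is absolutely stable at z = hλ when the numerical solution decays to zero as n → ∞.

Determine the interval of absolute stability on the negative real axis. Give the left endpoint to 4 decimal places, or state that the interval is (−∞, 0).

Test eqn y'=λy, z=hλ:
  k1=λy_n ⇒ h·k1=z·y_n;  k2=λ(1+4/15z)y_n ⇒ h·k2=z(1+4/15z)y_n
  y_{n+1}/y_n = 1 + 4/11z + 7/11z(1+4/15z) = 1 + z + 28/165z²
  R(z) = 1 + z + 28/165z².

Find x<0 with |R(x)|<1.
x=-1.67: |R|=0.1967
R=1: x+28/165x²=0 ⇒ x=−165/28=-5.8929; min R=1−1/(4·28/165)=-0.4732>−1
Confirm numerically:
  x=-5.297: |R|=0.46439 <1
  x=-4.960: |R|=0.21482 <1
  x=-4.581: |R|=0.01981 <1
  x=-2.979: |R|=0.47303 <1
  x=-6.214: |R|=1.33864 >1
  x=-6.095: |R|=1.20908 >1
Stable set (-5.8929, 0).

z∈(-5.8929,0).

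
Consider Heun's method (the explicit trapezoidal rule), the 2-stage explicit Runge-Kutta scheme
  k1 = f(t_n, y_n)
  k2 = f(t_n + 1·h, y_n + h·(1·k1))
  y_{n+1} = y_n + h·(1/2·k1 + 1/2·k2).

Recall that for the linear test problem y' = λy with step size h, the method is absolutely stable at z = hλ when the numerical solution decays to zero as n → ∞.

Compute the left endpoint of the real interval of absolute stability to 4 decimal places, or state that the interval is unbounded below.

Test eqn y'=λy, z=hλ:
  order 2, 2-stage ⇒ R(z)=1+z+z^2/2
  (e.g. R(-0.81)=0.51805, |R|=0.51805)

Boundary: |R(x)|=1, x<0.
x=-0.81: |R|=0.5181
|R(-1.6)|=0.6800 |R(-1.13)|=0.5085 |R(-1.03)|=0.5005
Bisect:
  x_lo=-2.5952 |R|=1.7723  x_hi=-0.3064 |R|=0.7405
  mid=-1.45081 |R|=0.60162 →hi
  mid=-2.02301 |R|=1.02327 →lo
  mid=-1.73691 |R|=0.77152 →hi
  mid=-1.87996 |R|=0.88716 →hi
  mid=-1.95148 |R|=0.95266 →hi
  mid=-1.98724 |R|=0.98733 →hi
  mid=-2.00513 |R|=1.00514 →lo
  mid=-1.99618 |R|=0.99619 →hi
  ...
  [-2.00010,-1.99996] ⇒ x*=-2.0000
Stable set (-2.0000, 0).

z* = -2.0000.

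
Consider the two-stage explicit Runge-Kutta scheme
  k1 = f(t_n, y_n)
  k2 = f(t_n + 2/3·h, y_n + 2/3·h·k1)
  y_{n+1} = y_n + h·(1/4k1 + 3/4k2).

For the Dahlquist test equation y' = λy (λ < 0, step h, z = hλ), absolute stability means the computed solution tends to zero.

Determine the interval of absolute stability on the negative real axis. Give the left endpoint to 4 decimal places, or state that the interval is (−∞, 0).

Set f=λy, z=hλ:
  k1=λy_n ⇒ h·k1=z·y_n;  k2=λ(1+2/3z)y_n ⇒ h·k2=z(1+2/3z)y_n
  y_{n+1}/y_n = 1 + 1/4z + 3/4z(1+2/3z) = 1 + z + 1/2z²
  so R(z) = 1 + z + 1/2z².

Need |R(x)|<1, x<0.
x=-1.2: |R|=0.5200
R=1: x+1/2x²=0 ⇒ x=−2=-2.0000; min R=1−1/(4·1/2)=0.5000>−1
Confirm numerically:
  x=-1.552: |R|=0.65235 <1
  x=-1.467: |R|=0.60904 <1
  x=-1.197: |R|=0.51940 <1
  x=-1.025: |R|=0.50031 <1
  x=-2.499: |R|=1.62350 >1
  x=-2.240: |R|=1.26880 >1
So |R|<1 on (-2.0000, 0).

(-2.0000, 0).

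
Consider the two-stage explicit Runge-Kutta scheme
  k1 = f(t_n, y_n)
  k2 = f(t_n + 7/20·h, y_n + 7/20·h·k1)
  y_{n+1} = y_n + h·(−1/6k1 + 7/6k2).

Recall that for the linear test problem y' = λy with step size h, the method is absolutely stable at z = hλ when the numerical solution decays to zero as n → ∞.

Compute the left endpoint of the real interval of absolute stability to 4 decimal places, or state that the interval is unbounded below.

z* = -2.4490.

With y'=λy (z=hλ):
  k1=λy_n ⇒ h·k1=z·y_n;  k2=λ(1+7/20z)y_n ⇒ h·k2=z(1+7/20z)y_n
  y_{n+1}/y_n = 1 − 1/6z + 7/6z(1+7/20z) = 1 + z + 49/120z²
  so R(z) = 1 + z + 49/120z².

Solve |R(x)|<1 on ℝ⁻.
x=-1.35: |R|=0.3942
R=1: x+49/120x²=0 ⇒ x=−120/49=-2.4490; min R=1−1/(4·49/120)=0.3878>−1
Confirm numerically:
  x=-2.417: |R|=0.96844 <1
  x=-2.182: |R|=0.76213 <1
  x=-1.755: |R|=0.50268 <1
  x=-1.634: |R|=0.45623 <1
  x=-2.949: |R|=1.60211 >1
  x=-2.787: |R|=1.38468 >1
  x=-2.531: |R|=1.08477 >1
So |R|<1 on (-2.4490, 0).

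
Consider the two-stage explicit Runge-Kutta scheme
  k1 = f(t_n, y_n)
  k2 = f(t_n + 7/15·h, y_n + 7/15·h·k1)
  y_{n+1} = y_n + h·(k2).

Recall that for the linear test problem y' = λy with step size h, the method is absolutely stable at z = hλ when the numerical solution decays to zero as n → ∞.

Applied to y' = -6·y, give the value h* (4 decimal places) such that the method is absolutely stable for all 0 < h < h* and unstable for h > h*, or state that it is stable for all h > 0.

(-2.1429,0); λ=-6 ⇒ h* = (15/7)/6 = 0.3571.

With y'=λy (z=hλ):
  k1=λy_n ⇒ h·k1=z·y_n;  k2=λ(1+7/15z)y_n ⇒ h·k2=z(1+7/15z)y_n
  y_{n+1}/y_n = 1 + z(1+7/15z) = 1 + z + 7/15z²
  so R(z) = 1 + z + 7/15z².

Boundary: |R(x)|=1, x<0.
x=-0.48: |R|=0.6275
R=1: x+7/15x²=0 ⇒ x=−15/7=-2.1429; min R=1−1/(4·7/15)=0.4643>−1
Confirm numerically:
  x=-1.798: |R|=0.71064 <1
  x=-1.561: |R|=0.57614 <1
  x=-1.223: |R|=0.47501 <1
  x=-1.119: |R|=0.46534 <1
  x=-2.581: |R|=1.52773 >1
  x=-2.479: |R|=1.38887 >1
  x=-2.228: |R|=1.08853 >1
Interval (-2.1429, 0).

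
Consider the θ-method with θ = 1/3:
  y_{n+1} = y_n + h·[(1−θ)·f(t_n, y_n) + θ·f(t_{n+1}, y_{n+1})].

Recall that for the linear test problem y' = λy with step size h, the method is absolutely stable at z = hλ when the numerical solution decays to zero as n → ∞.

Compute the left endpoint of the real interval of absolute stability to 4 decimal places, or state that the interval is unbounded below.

Test eqn y'=λy, z=hλ:
  y_{n+1} = y_n + z·[2/3·y_n + 1/3·y_{n+1}] ⇒ (1 − 1/3z)y_{n+1} = (1 + 2/3z)y_n
  R(z) = (1 + 2/3z)/(1 − 1/3z).

Boundary: |R(x)|=1, x<0.
x=-1.71: |R|=0.0892
R=−1: 1+2/3x = −1+1/3x ⇒ -1/3x=2 ⇒ x=2/(-1/3)=-6.0000
Confirm numerically:
  x=-4.202: |R|=0.75035 <1
  x=-3.886: |R|=0.69300 <1
  x=-3.585: |R|=0.63326 <1
  x=-2.447: |R|=0.34771 <1
  x=-6.421: |R|=1.04469 >1
  x=-6.322: |R|=1.03454 >1
  x=-6.029: |R|=1.00321 >1
So |R|<1 on (-6.0000, 0).

left endpoint -6.0000.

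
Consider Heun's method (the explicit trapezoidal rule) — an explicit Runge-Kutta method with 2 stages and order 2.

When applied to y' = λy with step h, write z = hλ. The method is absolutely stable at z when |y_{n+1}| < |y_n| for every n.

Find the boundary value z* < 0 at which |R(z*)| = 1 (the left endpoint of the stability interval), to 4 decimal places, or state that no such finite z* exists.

Test eqn y'=λy, z=hλ:
  order 2, 2-stage ⇒ R(z)=1+z+z^2/2
  (e.g. R(-1.19)=0.51805, |R|=0.51805)

Find x<0 with |R(x)|<1.
x=-1.19: |R|=0.5181
|R(-1.97)|=0.9704 |R(-0.88)|=0.5072 |R(-0.59)|=0.5840
Bisect:
  x_lo=-2.4337 |R|=1.5278  x_hi=-0.2115 |R|=0.8109
  mid=-1.32262 |R|=0.55204 →hi
  mid=-1.87817 |R|=0.88560 →hi
  mid=-2.15595 |R|=1.16811 →lo
  mid=-2.01706 |R|=1.01721 →lo
  mid=-1.94762 |R|=0.94899 →hi
  mid=-1.98234 |R|=0.98250 →hi
  mid=-1.99970 |R|=0.99970 →hi
  mid=-2.00838 |R|=1.00842 →lo
  mid=-2.00404 |R|=1.00405 →lo
  ...
  [-2.00011,-1.99997] ⇒ x*=-2.0000
So |R|<1 on (-2.0000, 0).

z* = -2.0000.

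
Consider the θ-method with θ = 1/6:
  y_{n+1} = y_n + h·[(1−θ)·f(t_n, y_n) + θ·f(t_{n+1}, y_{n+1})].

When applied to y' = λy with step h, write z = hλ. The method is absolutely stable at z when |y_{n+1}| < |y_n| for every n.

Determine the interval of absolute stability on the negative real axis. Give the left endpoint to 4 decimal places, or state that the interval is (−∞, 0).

z∈(-3.0000,0).

Test eqn y'=λy, z=hλ:
  y_{n+1} = y_n + z·[5/6·y_n + 1/6·y_{n+1}] ⇒ (1 − 1/6z)y_{n+1} = (1 + 5/6z)y_n
  ⇒ R(z) = (1 + 5/6z)/(1 − 1/6z).

Find x<0 with |R(x)|<1.
x=-0.49: |R|=0.5470
R=−1: 1+5/6x = −1+1/6x ⇒ -2/3x=2 ⇒ x=2/(-2/3)=-3.0000
Confirm numerically:
  x=-2.962: |R|=0.98304 <1
  x=-2.720: |R|=0.87156 <1
  x=-2.574: |R|=0.80126 <1
  x=-1.568: |R|=0.24313 <1
  x=-3.482: |R|=1.20333 >1
  x=-3.324: |R|=1.13900 >1
  x=-3.257: |R|=1.11105 >1
So |R|<1 on (-3.0000, 0).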